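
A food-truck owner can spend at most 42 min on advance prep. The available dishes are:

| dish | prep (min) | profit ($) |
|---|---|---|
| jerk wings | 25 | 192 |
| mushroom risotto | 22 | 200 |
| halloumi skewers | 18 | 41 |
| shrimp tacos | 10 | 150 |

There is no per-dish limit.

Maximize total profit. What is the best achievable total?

600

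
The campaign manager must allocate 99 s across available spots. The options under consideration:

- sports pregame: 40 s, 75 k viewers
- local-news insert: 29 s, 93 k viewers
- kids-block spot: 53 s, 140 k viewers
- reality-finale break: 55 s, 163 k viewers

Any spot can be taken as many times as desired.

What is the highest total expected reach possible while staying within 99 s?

Density check — local-news insert 3.21, reality-finale break 2.96, kids-block spot 2.64, sports pregame 1.88 are the best per s.
The ratio ordering already packs tightly: 3×local-news insert, 87 s, 279.
That's the maximum — no swap from here does better than 279.

279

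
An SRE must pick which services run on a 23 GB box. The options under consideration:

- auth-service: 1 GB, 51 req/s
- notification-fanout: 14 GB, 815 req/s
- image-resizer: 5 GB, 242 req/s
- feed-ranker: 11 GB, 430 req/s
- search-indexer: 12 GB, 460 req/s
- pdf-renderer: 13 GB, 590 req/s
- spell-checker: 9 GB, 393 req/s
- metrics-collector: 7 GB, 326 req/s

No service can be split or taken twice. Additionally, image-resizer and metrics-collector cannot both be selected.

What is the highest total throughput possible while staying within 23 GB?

1208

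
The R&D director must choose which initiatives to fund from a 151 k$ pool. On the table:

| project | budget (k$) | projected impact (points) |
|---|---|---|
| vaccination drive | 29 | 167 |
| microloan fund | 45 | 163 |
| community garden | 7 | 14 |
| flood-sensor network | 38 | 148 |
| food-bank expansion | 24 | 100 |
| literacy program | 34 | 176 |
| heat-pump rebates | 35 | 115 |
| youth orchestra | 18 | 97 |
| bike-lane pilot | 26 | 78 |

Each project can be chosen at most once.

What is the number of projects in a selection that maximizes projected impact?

5

The maximum projected impact within 151 k$ is 703.
One optimal bundle: vaccination drive + microloan fund + food-bank expansion + literacy program + youth orchestra (150 k$).
Every optimal selection uses 5 projects.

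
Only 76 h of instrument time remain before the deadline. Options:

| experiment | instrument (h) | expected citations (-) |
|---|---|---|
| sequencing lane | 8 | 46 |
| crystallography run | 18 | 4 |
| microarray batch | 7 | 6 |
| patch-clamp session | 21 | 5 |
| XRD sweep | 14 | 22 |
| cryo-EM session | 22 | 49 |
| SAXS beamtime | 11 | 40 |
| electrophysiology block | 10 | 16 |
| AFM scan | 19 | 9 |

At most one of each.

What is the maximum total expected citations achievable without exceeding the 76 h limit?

Sequencing lane + microarray batch + XRD sweep + cryo-EM session + SAXS beamtime + electrophysiology block uses 72 of the 76 h and totals 179.
Nothing else within 76 h beats 179.

179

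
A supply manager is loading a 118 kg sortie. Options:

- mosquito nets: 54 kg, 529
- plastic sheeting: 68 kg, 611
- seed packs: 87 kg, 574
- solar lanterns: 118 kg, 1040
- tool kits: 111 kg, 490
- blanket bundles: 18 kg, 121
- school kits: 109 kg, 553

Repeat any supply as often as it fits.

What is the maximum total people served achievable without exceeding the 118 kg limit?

2×mosquito nets uses 108 of the 118 kg and totals 1058.
That's the maximum — no swap from here does better than 1058.

1058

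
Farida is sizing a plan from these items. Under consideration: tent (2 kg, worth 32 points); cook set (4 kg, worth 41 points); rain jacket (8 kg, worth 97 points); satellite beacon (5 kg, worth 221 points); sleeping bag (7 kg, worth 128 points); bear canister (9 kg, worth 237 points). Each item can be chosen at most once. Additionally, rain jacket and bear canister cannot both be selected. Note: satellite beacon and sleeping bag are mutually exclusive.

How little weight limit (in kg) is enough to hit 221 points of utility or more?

5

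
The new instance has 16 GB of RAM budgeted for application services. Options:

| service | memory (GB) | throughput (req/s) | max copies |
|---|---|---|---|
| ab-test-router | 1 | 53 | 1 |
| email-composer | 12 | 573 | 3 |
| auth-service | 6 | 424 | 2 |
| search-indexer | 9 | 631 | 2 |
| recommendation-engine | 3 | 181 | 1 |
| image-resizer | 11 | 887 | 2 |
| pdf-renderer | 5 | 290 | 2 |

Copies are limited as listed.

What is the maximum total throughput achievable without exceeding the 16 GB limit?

A density-first pass picks ab-test-router + recommendation-engine + image-resizer — 1121 at 15 GB.
The 4 GB tied up in ab-test-router and recommendation-engine is better spent on pdf-renderer — total rises to 1177 (16 GB).

1177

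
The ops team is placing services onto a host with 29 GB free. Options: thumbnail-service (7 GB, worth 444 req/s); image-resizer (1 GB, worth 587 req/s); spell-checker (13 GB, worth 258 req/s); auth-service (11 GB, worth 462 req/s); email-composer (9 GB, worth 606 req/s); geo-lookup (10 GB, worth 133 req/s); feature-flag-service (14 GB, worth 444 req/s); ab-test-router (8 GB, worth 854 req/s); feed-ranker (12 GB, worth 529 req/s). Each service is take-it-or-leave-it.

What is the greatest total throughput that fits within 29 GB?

A density-first pass picks thumbnail-service + image-resizer + email-composer + ab-test-router — 2491 at 25 GB.
Dropping thumbnail-service frees 7 GB; slotting in auth-service (11 GB) lifts the total to 2509 at 29 GB.
Next best is thumbnail-service + image-resizer + email-composer + ab-test-router at 2491 (25 GB) — short by 18.

2509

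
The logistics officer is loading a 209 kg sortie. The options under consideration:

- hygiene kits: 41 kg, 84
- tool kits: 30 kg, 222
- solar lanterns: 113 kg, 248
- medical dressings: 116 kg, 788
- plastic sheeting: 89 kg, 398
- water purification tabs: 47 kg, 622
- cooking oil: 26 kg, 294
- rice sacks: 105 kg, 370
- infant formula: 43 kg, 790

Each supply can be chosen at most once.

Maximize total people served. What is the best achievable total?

2200

The ratio heuristic lands on hygiene kits + tool kits + water purification tabs + cooking oil + infant formula (2012) but leaves 22 kg idle.
The 97 kg tied up in hygiene kits and tool kits and cooking oil is better spent on medical dressings — total rises to 2200 (206 kg).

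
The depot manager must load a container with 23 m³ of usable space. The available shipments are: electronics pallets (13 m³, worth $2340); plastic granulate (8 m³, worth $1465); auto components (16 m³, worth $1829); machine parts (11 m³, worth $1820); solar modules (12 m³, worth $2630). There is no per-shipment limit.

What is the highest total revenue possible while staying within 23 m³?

4450

Filling by ratio: plastic granulate + solar modules for 4095, with 3 m³ left unused.
The 8 m³ tied up in plastic granulate is better spent on machine parts — total rises to 4450 (23 m³).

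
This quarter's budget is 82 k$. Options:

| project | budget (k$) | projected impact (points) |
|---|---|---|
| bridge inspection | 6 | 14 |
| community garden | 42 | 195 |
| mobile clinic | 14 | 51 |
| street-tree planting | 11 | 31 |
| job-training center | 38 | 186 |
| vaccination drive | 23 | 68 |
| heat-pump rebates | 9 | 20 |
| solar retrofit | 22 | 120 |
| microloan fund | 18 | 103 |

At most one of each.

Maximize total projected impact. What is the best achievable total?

The ratio heuristic lands on job-training center + solar retrofit + microloan fund (409) but leaves 4 k$ idle.
The 38 k$ tied up in job-training center is better spent on community garden — total rises to 418 (82 k$).
Every other selection either busts 82 k$ or fails to beat 418.

418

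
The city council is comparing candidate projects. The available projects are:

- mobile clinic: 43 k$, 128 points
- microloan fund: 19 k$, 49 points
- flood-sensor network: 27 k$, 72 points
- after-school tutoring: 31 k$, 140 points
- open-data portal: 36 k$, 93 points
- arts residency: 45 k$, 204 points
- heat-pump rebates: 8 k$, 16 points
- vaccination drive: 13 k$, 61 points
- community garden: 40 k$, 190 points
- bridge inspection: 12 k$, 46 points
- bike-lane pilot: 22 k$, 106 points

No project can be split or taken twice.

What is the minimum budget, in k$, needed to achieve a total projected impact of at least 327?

Minimise k$ subject to total projected impact ≥ 327.
after-school tutoring + community garden: 330 projected impact at 71 k$.
Any bundle with less than 71 k$ falls short of 327.

71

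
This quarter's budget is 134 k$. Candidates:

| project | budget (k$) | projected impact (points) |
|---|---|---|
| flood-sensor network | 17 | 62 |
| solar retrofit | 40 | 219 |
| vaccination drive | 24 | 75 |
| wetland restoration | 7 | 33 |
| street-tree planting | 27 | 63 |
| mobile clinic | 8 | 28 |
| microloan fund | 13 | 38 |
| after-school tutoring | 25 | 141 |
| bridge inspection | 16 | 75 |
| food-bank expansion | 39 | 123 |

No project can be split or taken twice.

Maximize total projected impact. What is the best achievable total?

609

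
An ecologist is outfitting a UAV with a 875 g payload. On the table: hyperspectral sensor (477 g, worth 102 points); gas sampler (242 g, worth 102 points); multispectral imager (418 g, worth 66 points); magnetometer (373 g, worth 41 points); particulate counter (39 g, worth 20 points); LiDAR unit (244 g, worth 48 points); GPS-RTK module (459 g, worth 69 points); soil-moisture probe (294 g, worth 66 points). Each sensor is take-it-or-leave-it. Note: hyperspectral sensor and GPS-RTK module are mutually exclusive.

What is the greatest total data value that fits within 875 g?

236

The ratio ordering already packs tightly: gas sampler + particulate counter + LiDAR unit + soil-moisture probe, 819 g, 236.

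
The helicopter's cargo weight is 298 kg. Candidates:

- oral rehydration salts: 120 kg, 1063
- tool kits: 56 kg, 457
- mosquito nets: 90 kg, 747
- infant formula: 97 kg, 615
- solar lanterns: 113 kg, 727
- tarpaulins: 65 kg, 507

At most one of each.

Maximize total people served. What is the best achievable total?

Taking the top-ratio supplies first gives oral rehydration salts + tool kits + mosquito nets for 2267 (266 kg).
Dropping tool kits frees 56 kg; slotting in tarpaulins (65 kg) lifts the total to 2317 at 275 kg.
The closest alternative, oral rehydration salts + solar lanterns + tarpaulins, reaches only 2297.

2317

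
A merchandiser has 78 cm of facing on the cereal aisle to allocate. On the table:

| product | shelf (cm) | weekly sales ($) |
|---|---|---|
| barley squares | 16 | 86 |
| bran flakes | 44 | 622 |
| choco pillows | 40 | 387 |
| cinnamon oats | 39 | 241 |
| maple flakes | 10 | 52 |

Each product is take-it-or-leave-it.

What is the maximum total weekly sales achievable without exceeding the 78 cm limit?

760

Barley squares + bran flakes + maple flakes uses 70 of the 78 cm and totals 760.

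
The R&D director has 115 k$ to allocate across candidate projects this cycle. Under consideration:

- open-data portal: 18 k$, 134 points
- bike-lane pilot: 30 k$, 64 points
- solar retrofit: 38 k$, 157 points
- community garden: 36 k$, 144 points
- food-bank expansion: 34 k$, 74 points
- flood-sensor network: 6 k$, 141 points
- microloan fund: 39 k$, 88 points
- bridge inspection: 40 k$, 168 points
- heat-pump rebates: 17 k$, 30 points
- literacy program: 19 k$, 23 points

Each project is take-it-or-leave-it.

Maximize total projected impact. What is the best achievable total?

606

Ranking by ratio (projected impact/k$): flood-sensor network 23.50, open-data portal 7.44, bridge inspection 4.20.
Taking the top-ratio projects first gives open-data portal + solar retrofit + flood-sensor network + bridge inspection for 600 (102 k$).
The 40 k$ tied up in bridge inspection is better spent on community garden + heat-pump rebates — total rises to 606 (115 k$).
That's the maximum — no swap from here does better than 606.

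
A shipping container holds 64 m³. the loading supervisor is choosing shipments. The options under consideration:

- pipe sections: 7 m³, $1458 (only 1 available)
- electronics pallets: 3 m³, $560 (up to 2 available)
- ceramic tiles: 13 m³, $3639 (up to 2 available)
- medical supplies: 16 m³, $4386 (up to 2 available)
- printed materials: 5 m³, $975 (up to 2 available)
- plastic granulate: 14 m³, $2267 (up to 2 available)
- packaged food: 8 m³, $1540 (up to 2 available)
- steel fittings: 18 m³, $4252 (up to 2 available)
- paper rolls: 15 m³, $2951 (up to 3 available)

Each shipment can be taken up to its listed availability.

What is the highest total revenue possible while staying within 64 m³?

17170

The ratio heuristic lands on 2×ceramic tiles + 2×medical supplies + printed materials (17025) but leaves 1 m³ idle.
Dropping printed materials frees 5 m³; slotting in 2×electronics pallets (6 m³) lifts the total to 17170 at 64 m³.
Nothing else within 64 m³ beats 17170.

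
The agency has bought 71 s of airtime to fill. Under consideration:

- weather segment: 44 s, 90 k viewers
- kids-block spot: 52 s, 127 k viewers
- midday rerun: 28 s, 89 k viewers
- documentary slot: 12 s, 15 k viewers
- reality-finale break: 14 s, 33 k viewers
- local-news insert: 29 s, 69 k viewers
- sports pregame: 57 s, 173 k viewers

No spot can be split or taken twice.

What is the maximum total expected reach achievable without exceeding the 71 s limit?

A density-first pass picks midday rerun + reality-finale break + local-news insert — 191 at 71 s.
Replace midday rerun and local-news insert with sports pregame: the trade gains 15 net, giving 206 at 71 s.
The closest alternative, midday rerun + reality-finale break + local-news insert, reaches only 191.

206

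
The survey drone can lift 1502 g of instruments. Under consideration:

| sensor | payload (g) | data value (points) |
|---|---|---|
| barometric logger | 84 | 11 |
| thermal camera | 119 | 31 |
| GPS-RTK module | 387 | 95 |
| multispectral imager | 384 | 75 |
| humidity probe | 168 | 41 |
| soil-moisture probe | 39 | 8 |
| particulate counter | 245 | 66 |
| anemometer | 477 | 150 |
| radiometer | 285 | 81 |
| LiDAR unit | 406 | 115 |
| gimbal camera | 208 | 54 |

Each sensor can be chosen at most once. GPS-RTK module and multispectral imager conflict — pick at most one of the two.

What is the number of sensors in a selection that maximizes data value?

Best achievable data value is 431.
For example thermal camera + anemometer + radiometer + LiDAR unit + gimbal camera achieves it, using 1495 g.
All optima have 5 sensors.

5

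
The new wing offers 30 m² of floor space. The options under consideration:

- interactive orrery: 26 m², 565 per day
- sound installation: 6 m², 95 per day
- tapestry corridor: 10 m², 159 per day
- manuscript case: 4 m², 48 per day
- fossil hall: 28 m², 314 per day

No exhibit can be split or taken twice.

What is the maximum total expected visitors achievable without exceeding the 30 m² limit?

613

Taking interactive orrery + manuscript case: 30 m² used, 613 in expected visitors.
The closest alternative, interactive orrery, reaches only 565.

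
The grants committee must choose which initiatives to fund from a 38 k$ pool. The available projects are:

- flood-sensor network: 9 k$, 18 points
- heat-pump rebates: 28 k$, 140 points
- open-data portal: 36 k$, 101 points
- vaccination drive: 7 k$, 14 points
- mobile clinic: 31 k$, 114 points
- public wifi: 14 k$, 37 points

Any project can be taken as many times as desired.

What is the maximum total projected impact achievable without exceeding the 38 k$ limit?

158

Density check — heat-pump rebates 5.00, mobile clinic 3.68, open-data portal 2.81, public wifi 2.64 are the best per k$.
Taking flood-sensor network + heat-pump rebates: 37 k$ used, 158 in projected impact.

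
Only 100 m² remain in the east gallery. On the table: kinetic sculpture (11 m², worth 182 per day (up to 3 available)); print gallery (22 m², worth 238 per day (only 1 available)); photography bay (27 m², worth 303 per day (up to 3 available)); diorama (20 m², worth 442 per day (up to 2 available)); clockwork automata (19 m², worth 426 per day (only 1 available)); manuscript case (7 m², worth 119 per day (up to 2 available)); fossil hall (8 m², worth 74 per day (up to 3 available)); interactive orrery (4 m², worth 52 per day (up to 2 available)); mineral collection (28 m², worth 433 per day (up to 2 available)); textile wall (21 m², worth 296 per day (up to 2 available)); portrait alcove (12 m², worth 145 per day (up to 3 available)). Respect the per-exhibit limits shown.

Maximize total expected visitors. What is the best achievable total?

1975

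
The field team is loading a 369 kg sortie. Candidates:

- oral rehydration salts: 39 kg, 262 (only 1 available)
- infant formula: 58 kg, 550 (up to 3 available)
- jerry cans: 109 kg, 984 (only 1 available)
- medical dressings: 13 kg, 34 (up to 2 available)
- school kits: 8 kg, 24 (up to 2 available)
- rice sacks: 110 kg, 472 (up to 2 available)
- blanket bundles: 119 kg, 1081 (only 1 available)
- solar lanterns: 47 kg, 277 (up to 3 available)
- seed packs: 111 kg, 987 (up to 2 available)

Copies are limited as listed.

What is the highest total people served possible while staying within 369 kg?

3226

Density check — infant formula 9.48, blanket bundles 9.08, jerry cans 9.03, seed packs 8.89 are the best per kg.
Filling by ratio: oral rehydration salts + 3×infant formula + medical dressings + 2×school kits + blanket bundles for 3075, with 8 kg left unused.
Dropping oral rehydration salts and infant formula and school kits frees 105 kg; slotting in seed packs (111 kg) lifts the total to 3226 at 367 kg.
The spare 2 kg is too small for any remaining supply, and no exchange beats 3226.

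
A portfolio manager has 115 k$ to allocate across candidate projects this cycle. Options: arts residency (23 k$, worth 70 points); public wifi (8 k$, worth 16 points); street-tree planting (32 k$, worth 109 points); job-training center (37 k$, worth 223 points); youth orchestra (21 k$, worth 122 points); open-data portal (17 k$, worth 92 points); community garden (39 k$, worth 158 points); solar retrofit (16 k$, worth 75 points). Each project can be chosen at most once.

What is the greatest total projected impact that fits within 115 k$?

595

Density check — job-training center 6.03, youth orchestra 5.81, open-data portal 5.41 are the best per k$.
A density-first pass picks arts residency + job-training center + youth orchestra + open-data portal + solar retrofit — 582 at 114 k$.
Dropping arts residency and solar retrofit frees 39 k$; slotting in community garden (39 k$) lifts the total to 595 at 114 k$.
No other feasible combination exceeds 595.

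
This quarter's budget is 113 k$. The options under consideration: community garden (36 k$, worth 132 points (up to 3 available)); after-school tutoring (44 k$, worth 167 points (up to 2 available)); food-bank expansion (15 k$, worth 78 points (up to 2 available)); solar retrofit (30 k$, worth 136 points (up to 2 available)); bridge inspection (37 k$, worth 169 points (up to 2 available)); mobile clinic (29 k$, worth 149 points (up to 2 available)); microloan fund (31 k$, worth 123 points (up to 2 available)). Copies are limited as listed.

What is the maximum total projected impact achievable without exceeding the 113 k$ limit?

Taking the top-ratio projects first gives 2×food-bank expansion + 2×mobile clinic for 454 (88 k$).
Replace food-bank expansion with bridge inspection: the trade gains 91 net, giving 545 at 110 k$.
Nothing else within 113 k$ beats 545.

545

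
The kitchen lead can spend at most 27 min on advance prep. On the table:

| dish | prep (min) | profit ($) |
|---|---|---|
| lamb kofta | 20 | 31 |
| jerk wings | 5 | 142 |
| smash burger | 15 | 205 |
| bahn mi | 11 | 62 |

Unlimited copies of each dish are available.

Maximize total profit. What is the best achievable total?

710

Ranking by ratio (profit/min): jerk wings 28.40, smash burger 13.67, bahn mi 5.64, lamb kofta 1.55.
Best packing: 5×jerk wings — 25 min, 710 total.
No other feasible combination exceeds 710.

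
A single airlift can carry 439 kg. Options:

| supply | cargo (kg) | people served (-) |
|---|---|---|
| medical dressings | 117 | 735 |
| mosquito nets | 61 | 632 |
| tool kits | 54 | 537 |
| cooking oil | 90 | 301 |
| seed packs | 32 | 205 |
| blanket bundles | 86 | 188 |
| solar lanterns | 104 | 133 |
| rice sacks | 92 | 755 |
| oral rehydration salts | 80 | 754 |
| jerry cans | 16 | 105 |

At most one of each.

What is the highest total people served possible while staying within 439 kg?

Ranking by ratio (people served/kg): mosquito nets 10.36, tool kits 9.94, oral rehydration salts 9.43, rice sacks 8.21.
A density-first pass picks mosquito nets + tool kits + cooking oil + seed packs + rice sacks + oral rehydration salts + jerry cans — 3289 at 425 kg.
Replace cooking oil and jerry cans with medical dressings: the trade gains 329 net, giving 3618 at 436 kg.
The closest alternative, medical dressings + mosquito nets + tool kits + rice sacks + oral rehydration salts + jerry cans, reaches only 3518.

3618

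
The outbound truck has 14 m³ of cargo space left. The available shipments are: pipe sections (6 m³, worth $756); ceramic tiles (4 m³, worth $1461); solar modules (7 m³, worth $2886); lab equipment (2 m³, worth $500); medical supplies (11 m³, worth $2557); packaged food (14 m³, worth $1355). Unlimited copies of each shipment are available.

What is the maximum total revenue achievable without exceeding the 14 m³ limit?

By revenue per m³: solar modules 412.29, ceramic tiles 365.25, lab equipment 250.00, medical supplies 232.45 lead.
2×solar modules uses 14 of the 14 m³ and totals 5772.
Nothing else within 14 m³ beats 5772.

5772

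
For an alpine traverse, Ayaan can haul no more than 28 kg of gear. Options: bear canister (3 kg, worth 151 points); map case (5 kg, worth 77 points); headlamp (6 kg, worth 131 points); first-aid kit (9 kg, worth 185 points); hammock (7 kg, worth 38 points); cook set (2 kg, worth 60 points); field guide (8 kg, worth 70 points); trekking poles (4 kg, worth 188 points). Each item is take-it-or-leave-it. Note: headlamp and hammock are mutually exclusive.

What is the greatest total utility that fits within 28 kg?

732

Greedy by ratio would take bear canister + headlamp + first-aid kit + cook set + trekking poles: 24 kg used, total 715.
The 2 kg tied up in cook set is better spent on map case — total rises to 732 (27 kg).
Every other selection either busts 28 kg or breaks a pairing rule or fails to beat 732.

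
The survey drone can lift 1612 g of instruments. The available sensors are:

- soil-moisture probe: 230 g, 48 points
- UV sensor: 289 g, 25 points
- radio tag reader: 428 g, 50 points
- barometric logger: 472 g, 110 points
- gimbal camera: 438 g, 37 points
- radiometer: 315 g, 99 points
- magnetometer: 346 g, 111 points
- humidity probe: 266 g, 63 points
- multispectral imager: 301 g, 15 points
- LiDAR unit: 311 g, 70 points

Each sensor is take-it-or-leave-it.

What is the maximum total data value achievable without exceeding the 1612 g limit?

391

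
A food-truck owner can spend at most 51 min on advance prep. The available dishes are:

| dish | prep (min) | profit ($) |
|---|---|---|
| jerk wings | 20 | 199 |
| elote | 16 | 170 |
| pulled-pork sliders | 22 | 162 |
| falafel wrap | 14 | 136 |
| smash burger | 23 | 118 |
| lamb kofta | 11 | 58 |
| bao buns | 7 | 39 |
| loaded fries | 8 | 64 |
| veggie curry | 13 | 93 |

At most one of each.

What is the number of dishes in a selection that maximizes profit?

3

The maximum profit within 51 min is 505.
One optimal bundle: jerk wings + elote + falafel wrap (50 min).
All optima have 3 dishes.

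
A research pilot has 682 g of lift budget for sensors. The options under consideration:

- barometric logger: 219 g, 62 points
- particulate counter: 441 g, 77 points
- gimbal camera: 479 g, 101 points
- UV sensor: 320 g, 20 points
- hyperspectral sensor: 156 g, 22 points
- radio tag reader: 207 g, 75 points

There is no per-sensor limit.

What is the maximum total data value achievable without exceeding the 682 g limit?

225

The ratio ordering already packs tightly: 3×radio tag reader, 621 g, 225.
Every other selection either busts 682 g or fails to beat 225.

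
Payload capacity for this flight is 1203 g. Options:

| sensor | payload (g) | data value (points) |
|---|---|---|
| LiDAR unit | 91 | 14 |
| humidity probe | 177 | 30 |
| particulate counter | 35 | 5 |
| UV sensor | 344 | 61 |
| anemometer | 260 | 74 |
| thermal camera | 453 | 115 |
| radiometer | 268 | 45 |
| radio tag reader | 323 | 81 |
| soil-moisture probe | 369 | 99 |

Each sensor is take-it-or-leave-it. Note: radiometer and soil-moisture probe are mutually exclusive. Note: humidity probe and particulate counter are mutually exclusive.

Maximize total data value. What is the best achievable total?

302

Ranking by ratio (data value/g): anemometer 0.28, soil-moisture probe 0.27, thermal camera 0.25.
Taking LiDAR unit + anemometer + thermal camera + soil-moisture probe: 1173 g used, 302 in data value.
An exhaustive check of the 512 subsets confirms 302.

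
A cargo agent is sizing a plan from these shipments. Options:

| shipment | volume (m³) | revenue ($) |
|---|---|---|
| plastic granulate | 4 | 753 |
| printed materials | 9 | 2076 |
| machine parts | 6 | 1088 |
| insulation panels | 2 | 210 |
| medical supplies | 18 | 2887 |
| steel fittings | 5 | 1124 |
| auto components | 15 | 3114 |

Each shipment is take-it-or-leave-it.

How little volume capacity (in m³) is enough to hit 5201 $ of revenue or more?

Minimise m³ subject to total revenue ≥ 5201.
plastic granulate + printed materials + machine parts + insulation panels + steel fittings: 5251 revenue at 26 m³.
No combination under 26 m³ hits 5201.

26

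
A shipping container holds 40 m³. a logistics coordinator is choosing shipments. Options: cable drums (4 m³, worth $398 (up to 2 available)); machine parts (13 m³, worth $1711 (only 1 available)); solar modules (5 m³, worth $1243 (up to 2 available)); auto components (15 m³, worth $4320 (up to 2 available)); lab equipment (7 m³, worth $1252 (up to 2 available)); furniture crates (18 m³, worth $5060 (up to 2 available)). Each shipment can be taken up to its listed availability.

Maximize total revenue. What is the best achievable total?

2×solar modules + 2×auto components uses 40 of the 40 m³ and totals 11126.
That's the maximum — no swap from here does better than 11126.

11126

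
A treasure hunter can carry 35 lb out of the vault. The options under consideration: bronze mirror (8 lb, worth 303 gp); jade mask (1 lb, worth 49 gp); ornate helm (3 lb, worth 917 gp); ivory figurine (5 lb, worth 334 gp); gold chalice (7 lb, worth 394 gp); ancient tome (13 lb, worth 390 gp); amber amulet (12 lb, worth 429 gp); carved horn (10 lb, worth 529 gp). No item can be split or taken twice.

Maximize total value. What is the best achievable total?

Bronze mirror + jade mask + ornate helm + ivory figurine + gold chalice + carved horn uses 34 of the 35 lb and totals 2526.
Nothing else within 35 lb beats 2526.

2526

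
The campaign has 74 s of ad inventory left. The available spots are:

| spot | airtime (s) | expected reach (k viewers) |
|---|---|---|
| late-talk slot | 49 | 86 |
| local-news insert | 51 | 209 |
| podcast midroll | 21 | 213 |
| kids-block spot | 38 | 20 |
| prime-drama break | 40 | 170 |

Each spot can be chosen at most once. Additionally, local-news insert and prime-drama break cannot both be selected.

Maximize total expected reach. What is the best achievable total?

The ratio heuristic lands on podcast midroll + prime-drama break (383) but leaves 13 s idle.
The 40 s tied up in prime-drama break is better spent on local-news insert — total rises to 422 (72 s).
The spare 2 s is too small for any remaining spot, and no feasible exchange beats 422.

422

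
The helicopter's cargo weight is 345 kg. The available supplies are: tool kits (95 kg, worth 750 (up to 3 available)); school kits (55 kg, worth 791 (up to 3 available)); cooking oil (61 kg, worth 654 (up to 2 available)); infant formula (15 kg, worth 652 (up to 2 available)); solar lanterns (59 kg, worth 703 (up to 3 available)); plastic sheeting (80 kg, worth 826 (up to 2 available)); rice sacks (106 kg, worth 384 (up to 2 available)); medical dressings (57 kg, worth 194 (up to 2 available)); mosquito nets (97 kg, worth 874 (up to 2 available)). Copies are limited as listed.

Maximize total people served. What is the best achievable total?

Filling by ratio: 3×school kits + 2×infant formula + 2×solar lanterns for 5083, with 32 kg left unused.
Replace solar lanterns with plastic sheeting: the trade gains 123 net, giving 5206 at 334 kg.
Every other selection either busts 345 kg or exceeds an availability limit or fails to beat 5206.

5206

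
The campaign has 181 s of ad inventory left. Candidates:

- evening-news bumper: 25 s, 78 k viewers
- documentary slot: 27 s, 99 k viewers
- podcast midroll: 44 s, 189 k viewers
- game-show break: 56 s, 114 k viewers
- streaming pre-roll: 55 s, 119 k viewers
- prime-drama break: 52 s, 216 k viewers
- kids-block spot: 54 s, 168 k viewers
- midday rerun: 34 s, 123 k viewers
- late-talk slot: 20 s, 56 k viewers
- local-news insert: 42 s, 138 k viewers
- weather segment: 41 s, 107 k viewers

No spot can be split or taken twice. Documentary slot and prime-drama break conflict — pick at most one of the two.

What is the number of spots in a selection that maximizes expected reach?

Best achievable expected reach is 666.
For example podcast midroll + prime-drama break + midday rerun + local-news insert achieves it, using 172 s.
Every optimal selection uses 4 spots.

4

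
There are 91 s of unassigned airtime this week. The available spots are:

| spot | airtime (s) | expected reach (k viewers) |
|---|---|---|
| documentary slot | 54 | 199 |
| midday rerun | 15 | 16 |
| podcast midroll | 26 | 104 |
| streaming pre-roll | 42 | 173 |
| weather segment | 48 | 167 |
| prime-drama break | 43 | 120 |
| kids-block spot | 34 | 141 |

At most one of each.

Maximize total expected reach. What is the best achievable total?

340

Ranking by ratio (expected reach/s): kids-block spot 4.15, streaming pre-roll 4.12, podcast midroll 4.00, documentary slot 3.69.
Taking the top-ratio spots first gives midday rerun + streaming pre-roll + kids-block spot for 330 (91 s).
Dropping midday rerun and kids-block spot frees 49 s; slotting in weather segment (48 s) lifts the total to 340 at 90 s.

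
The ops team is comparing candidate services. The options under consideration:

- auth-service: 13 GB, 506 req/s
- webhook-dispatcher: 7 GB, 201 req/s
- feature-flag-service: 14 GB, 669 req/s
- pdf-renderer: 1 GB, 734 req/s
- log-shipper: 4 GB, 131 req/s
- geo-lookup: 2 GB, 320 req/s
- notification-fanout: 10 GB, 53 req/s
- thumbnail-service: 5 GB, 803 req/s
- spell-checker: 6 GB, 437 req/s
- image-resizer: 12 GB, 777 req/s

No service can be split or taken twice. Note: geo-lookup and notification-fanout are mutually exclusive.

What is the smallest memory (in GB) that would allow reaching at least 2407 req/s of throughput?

Minimise GB subject to total throughput ≥ 2407.
pdf-renderer + log-shipper + geo-lookup + thumbnail-service + spell-checker: 2425 throughput at 18 GB.
No combination under 18 GB hits 2407.

18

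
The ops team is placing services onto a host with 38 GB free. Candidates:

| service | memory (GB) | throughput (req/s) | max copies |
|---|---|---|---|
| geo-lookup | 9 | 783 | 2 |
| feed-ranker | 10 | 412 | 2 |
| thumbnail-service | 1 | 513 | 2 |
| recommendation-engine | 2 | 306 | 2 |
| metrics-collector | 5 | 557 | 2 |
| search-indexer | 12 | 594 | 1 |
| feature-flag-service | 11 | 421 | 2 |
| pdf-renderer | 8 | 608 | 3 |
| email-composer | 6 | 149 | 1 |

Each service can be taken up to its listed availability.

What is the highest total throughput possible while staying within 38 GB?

4369

Filling by ratio: 2×geo-lookup + 2×thumbnail-service + 2×recommendation-engine + 2×metrics-collector for 4318, with 4 GB left unused.
The 5 GB tied up in metrics-collector is better spent on pdf-renderer — total rises to 4369 (37 GB).
Every other selection either busts 38 GB or exceeds an availability limit or fails to beat 4369.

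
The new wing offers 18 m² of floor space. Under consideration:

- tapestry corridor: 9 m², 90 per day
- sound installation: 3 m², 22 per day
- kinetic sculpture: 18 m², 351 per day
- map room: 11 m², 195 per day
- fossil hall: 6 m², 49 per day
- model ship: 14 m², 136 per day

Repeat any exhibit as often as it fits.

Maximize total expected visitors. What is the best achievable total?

351

Taking kinetic sculpture: 18 m² used, 351 in expected visitors.
Nothing else within 18 m² beats 351.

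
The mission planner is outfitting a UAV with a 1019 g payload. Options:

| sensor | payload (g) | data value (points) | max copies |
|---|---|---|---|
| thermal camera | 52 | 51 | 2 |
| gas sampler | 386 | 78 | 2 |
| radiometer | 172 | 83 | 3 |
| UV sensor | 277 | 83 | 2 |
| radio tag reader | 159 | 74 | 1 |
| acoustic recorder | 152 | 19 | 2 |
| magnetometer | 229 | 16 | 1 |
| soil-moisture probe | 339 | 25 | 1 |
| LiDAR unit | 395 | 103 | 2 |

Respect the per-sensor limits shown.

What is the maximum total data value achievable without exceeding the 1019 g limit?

By data value per g: thermal camera 0.98, radiometer 0.48, radio tag reader 0.47, UV sensor 0.30 lead.
The ratio heuristic lands on 2×thermal camera + 3×radiometer + radio tag reader + acoustic recorder (444) but leaves 88 g idle.
Dropping thermal camera and acoustic recorder frees 204 g; slotting in UV sensor (277 g) lifts the total to 457 at 1004 g.
Every other selection either busts 1019 g or exceeds an availability limit or fails to beat 457.

457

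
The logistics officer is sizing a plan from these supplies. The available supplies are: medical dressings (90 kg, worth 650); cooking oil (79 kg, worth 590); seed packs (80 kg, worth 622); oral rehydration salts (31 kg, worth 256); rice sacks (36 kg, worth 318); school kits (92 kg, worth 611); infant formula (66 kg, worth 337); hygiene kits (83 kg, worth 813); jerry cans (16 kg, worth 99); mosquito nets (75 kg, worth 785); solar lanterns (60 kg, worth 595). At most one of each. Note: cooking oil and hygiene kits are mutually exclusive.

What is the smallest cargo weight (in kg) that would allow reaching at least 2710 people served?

Look for the lowest-cargo combination reaching 2710.
Taking oral rehydration salts + rice sacks + hygiene kits + mosquito nets + solar lanterns gives 2767 (≥ 2710) for 285 kg.
Any bundle with less than 285 kg falls short of 2710.

285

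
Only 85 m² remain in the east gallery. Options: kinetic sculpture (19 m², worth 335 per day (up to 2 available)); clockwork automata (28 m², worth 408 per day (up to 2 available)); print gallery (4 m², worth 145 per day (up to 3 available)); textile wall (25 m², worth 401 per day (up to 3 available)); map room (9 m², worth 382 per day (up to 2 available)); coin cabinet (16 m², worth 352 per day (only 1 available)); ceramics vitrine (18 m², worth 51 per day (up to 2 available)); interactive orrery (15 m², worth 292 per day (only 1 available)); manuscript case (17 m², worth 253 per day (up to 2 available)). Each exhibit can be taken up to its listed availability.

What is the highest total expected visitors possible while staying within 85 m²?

Greedy by ratio would take kinetic sculpture + 3×print gallery + 2×map room + coin cabinet + interactive orrery: 80 m² used, total 2178.
Replace interactive orrery with kinetic sculpture: the trade gains 43 net, giving 2221 at 84 m².
Every other selection either busts 85 m² or exceeds an availability limit or fails to beat 2221.

2221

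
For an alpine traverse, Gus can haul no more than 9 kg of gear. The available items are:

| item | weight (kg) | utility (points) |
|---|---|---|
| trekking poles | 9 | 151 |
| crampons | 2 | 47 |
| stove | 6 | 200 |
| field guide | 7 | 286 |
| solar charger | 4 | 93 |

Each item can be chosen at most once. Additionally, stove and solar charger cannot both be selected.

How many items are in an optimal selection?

2

Best achievable utility is 333.
For example crampons + field guide achieves it, using 9 kg.
Any selection reaching 333 contains exactly 2 items.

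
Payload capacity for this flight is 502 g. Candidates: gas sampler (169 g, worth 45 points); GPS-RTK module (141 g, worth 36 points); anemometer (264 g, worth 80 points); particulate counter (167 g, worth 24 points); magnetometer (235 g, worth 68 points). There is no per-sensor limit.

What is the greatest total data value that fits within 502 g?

Taking anemometer + magnetometer: 499 g used, 148 in data value.
No other feasible combination exceeds 148.

148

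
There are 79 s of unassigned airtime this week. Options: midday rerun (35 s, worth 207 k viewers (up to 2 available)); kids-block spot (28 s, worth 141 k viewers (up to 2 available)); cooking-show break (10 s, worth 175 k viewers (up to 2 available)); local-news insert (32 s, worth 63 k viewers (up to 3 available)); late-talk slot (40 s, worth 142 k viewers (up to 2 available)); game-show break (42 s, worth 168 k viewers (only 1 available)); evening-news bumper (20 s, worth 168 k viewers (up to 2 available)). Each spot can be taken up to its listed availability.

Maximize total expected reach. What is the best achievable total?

Density check — cooking-show break 17.50, evening-news bumper 8.40, midday rerun 5.91, kids-block spot 5.04 are the best per s.
Greedy by ratio would take 2×cooking-show break + 2×evening-news bumper: 60 s used, total 686.
The 20 s tied up in evening-news bumper is better spent on midday rerun — total rises to 725 (75 s).
Nothing else within 79 s beats 725.

725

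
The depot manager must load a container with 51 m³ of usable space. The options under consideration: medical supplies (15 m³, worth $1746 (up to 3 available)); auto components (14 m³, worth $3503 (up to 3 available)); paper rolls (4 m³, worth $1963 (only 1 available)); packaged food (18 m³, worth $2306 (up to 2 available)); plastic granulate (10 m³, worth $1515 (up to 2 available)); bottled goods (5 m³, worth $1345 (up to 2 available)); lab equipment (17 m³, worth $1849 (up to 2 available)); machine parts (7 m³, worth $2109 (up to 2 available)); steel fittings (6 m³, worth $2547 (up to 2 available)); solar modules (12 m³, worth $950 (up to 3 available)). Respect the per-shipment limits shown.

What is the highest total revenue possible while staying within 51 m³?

Greedy by ratio would take paper rolls + plastic granulate + 2×bottled goods + 2×machine parts + 2×steel fittings: 50 m³ used, total 15480.
The 27 m³ tied up in plastic granulate and 2×bottled goods and machine parts is better spent on 2×auto components — total rises to 16172 (51 m³).

16172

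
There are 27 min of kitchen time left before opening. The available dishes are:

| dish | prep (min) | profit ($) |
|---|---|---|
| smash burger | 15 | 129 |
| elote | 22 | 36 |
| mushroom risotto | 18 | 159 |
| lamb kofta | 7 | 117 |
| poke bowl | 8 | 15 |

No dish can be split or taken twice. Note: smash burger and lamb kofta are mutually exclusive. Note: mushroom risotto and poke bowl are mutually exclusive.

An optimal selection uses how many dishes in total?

2

Optimal total is 276.
mushroom risotto + lamb kofta hits 276 at 25 min.
All optima have 2 dishes.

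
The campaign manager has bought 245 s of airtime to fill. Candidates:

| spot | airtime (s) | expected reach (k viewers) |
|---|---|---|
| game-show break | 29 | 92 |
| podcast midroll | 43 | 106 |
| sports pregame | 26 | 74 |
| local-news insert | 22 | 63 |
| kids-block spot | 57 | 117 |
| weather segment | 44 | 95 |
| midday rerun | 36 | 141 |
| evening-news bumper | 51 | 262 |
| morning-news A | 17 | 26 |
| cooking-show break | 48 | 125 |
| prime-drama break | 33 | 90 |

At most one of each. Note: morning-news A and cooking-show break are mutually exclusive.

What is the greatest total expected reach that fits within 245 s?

847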